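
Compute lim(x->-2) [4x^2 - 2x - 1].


Since polynomials are continuous, we use direct substitution.
lim(x->-2) of 4x^2 - 2x - 1
= 4 * (-2)^2 - 2 * (-2) - 1
= 16 + 4 - 1
= 19

19


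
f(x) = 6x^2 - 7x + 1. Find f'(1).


Differentiate term by term using power and sum rules:
f(x) = 6x^2 - 7x + 1
f'(x) = 12x - 7
Substitute x = 1:
f'(1) = 12 * 1 - 7
= 12 - 7
= 5

5


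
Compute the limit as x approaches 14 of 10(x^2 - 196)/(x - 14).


Direct substitution gives 0/0, so we factor the numerator.
Factor: 10(x^2 - 196) = 10 * (x - 14)(x + 14)
Cancel the common factor (x - 14):
10(x^2 - 196)/(x - 14) = 10 * (x + 14)
Now substitute x = 14:
= 10 * (14 + 14) = 280

280


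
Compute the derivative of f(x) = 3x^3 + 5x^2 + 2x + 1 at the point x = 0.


Differentiate f(x) = 3x^3 + 5x^2 + 2x + 1 term by term:
f'(x) = 9x^2 + 10x + 2
Substitute x = 0:
f'(0) = 9 * 0^2 + 10 * 0 + 2
= 0 + 0 + 2
= 2

2


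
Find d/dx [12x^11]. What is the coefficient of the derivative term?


We apply the power rule: d/dx [ax^n] = a*n * x^(n-1)
d/dx [12x^11]
= 12 * 11 * x^(11-1)
= 132x^10
The coefficient is 132

132


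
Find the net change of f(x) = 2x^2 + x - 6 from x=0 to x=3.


Net change = f(b) - f(a)
f(x) = 2x^2 + x - 6
Compute f(3):
f(3) = 2 * 3^2 + 1 * 3 - 6
= 18 + 3 - 6
= 15
Compute f(0):
f(0) = 2 * 0^2 + 1 * 0 - 6
= 0 + 0 - 6
= -6
Net change = 15 - (-6) = 21

21


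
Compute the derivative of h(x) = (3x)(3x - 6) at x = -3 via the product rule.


Let u(x) = 3x and v(x) = 3x - 6
u'(x) = 3
v'(x) = 3
Product rule: h'(x) = u'(x)*v(x) + u(x)*v'(x)
= 3 * (3x - 6) + (3x) * 3
At x = -3:
u(-3) = 3 * (-3) + 0 = -9
v(-3) = 3 * (-3) - 6 = -15
h'(-3) = 3 * (-15) + (-9) * 3
= -45 - 27
= -72

-72


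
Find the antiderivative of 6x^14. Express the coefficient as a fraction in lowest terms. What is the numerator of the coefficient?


Apply the power rule for integration:
integral of ax^n dx = a/(n+1) * x^(n+1) + C
integral of 6x^14 dx
= 6/15 * x^15 + C
= 2/5 * x^15 + C
The coefficient in lowest terms is 2/5, and its numerator is 2

2


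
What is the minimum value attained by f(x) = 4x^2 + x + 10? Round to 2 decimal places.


For a quadratic f(x) = ax^2 + bx + c with a > 0, the minimum is at the vertex.
Vertex x-coordinate: x = -b/(2a)
x = -(1) / (2 * 4)
x = -1/8
Substitute back to find the minimum value:
f(-1/8) = 4 * (-1/8)^2 + 1 * (-1/8) + 10
= 1/16 - 1/8 + 10
= 159/16 ≈ 9.94

9.94


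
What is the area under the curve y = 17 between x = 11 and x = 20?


The area under a constant function y = 17 is a rectangle.
Width = 20 - 11 = 9
Height = 17
Area = width * height
= 9 * 17
= 153

153


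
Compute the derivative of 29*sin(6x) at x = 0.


Apply the chain rule to differentiate 29*sin(6x):
d/dx [29*sin(6x)]
= 29 * cos(6x) * d/dx(6x)
= 29 * 6 * cos(6x)
= 174 * cos(6x)
Evaluate at x = 0:
= 174 * cos(0)
= 174 * 1
= 174

174


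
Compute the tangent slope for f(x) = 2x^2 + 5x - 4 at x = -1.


The slope of the tangent line equals f'(x) at the point.
f(x) = 2x^2 + 5x - 4
f'(x) = 4x + 5
At x = -1:
f'(-1) = 4 * (-1) + 5
= -4 + 5
= 1

1


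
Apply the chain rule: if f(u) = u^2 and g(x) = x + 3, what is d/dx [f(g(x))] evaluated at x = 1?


Using the chain rule: (f(g(x)))' = f'(g(x)) * g'(x)
First, find g(1):
g(1) = 1 * 1 + 3 = 4
Next, f'(u) = 2u
And g'(x) = 1
So f'(g(1)) * g'(1)
= 2 * 4 * 1
= 8

8


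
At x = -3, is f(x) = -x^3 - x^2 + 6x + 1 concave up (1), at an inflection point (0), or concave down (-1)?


Concavity is determined by the sign of f''(x).
f(x) = -x^3 - x^2 + 6x + 1
f'(x) = -3x^2 - 2x + 6
f''(x) = -6x - 2
f''(-3) = -6 * (-3) - 2
= 18 - 2
= 16
Since f''(-3) > 0, the function is concave up (1)

1


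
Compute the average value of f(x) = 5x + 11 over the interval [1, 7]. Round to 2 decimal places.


Average value = 1/(b-a) * integral from a to b of f(x) dx
First compute the integral of 5x + 11:
F(x) = (5/2)x^2 + 11x
F(7) = 5/2 * 49 + 11 * 7 = 399/2
F(1) = 5/2 * 1 + 11 * 1 = 27/2
Integral = 399/2 - 27/2 = 186
Average = 186 / (7 - 1) = 186 / 6
= 31 = 31.00

31.00


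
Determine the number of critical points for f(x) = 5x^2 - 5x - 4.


Find where f'(x) = 0:
f'(x) = 10x - 5
Set f'(x) = 0:
10x - 5 = 0
x = 5 / 10 = 1/2
This is a linear equation in x, so there is exactly one solution.
Number of critical points: 1

1


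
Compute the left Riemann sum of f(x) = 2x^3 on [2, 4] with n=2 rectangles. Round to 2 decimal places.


Left Riemann sum uses left endpoints of each subinterval.
Interval: [2, 4], n = 2
dx = (4 - 2) / 2 = 1
Left endpoints: [2, 3]
f values: [16, 54]
Sum = dx * (sum of f values)
= 1 * 70
= 70 = 70.00

70.00


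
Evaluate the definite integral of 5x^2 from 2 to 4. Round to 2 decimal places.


Find the antiderivative of 5x^2:
F(x) = 5/3 * x^3
Apply the Fundamental Theorem of Calculus:
F(4) - F(2)
= 5/3 * 4^3 - 5/3 * 2^3
= 5/3 * (64 - 8)
= 5/3 * 56
= 280/3 ≈ 93.33

93.33


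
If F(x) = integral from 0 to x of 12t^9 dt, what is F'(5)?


By the Fundamental Theorem of Calculus (Part 1):
If F(x) = integral from 0 to x of f(t) dt, then F'(x) = f(x)
Here f(t) = 12t^9
So F'(x) = 12x^9
Evaluate at x = 5:
F'(5) = 12 * 5^9
= 12 * 1953125
= 23437500

23437500


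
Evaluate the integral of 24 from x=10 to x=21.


The integral of a constant k over [a, b] equals k * (b - a).
integral from 10 to 21 of 24 dx
= 24 * (21 - 10)
= 24 * 11
= 264

264


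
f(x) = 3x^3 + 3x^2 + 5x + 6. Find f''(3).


First derivative:
f'(x) = 9x^2 + 6x + 5
Second derivative:
f''(x) = 18x + 6
Substitute x = 3:
f''(3) = 18 * 3 + 6
= 54 + 6
= 60

60


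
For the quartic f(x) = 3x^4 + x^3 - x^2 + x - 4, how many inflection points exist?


Inflection points occur where f''(x) = 0 and concavity changes.
f(x) = 3x^4 + x^3 - x^2 + x - 4
f'(x) = 12x^3 + 3x^2 - 2x + 1
f''(x) = 36x^2 + 6x - 2
This is a quadratic in x. Use the discriminant to count real roots.
Discriminant = (6)^2 - 4 * 36 * (-2)
= 36 - (-288)
= 324
Since discriminant > 0, f''(x) = 0 has 2 distinct real solutions.
A quadratic with two distinct real roots changes sign at each root, so concavity changes at both.
Number of inflection points: 2

2


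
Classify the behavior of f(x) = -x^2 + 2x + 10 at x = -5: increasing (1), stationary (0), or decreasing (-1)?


Compute f'(x) to determine behavior:
f'(x) = -2x + 2
f'(-5) = -2 * (-5) + 2
= 10 + 2
= 12
Since f'(-5) > 0, the function is increasing (1)

1


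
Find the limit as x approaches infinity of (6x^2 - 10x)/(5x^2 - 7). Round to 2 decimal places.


For limits at infinity with equal-degree polynomials,
we compare leading coefficients.
Numerator leading term: 6x^2
Denominator leading term: 5x^2
Divide both by x^2:
lim = (6 - 10/x) / (5 - 7/x^2)
As x -> infinity, the 1/x and 1/x^2 terms vanish:
= 6/5 = 1.20

1.20


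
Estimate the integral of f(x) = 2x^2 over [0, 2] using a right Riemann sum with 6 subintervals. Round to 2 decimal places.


Right Riemann sum uses right endpoints of each subinterval.
Interval: [0, 2], n = 6
dx = (2 - 0) / 6 = 1/3
Right endpoints: [1/3, 2/3, 1, 4/3, 5/3, 2]
f values: [2/9, 8/9, 2, 32/9, 50/9, 8]
Sum = dx * (sum of f values)
= 1/3 * 182/9
= 182/27 ≈ 6.74

6.74


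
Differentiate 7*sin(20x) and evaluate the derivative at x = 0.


Apply the chain rule to differentiate 7*sin(20x):
d/dx [7*sin(20x)]
= 7 * cos(20x) * d/dx(20x)
= 7 * 20 * cos(20x)
= 140 * cos(20x)
Evaluate at x = 0:
= 140 * cos(0)
= 140 * 1
= 140

140


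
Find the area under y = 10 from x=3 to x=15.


The area under a constant function y = 10 is a rectangle.
Width = 15 - 3 = 12
Height = 10
Area = width * height
= 12 * 10
= 120

120


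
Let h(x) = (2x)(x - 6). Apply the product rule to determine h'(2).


Let u(x) = 2x and v(x) = x - 6
u'(x) = 2
v'(x) = 1
Product rule: h'(x) = u'(x)*v(x) + u(x)*v'(x)
= 2 * (x - 6) + (2x) * 1
At x = 2:
u(2) = 2 * 2 + 0 = 4
v(2) = 1 * 2 - 6 = -4
h'(2) = 2 * (-4) + 4 * 1
= -8 + 4
= -4

-4


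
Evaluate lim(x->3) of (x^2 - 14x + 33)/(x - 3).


Direct substitution gives 0/0, so we factor the numerator.
Factor: (x^2 - 14x + 33) = (x - 3)(x - 11)
Cancel the common factor (x - 3):
(x^2 - 14x + 33)/(x - 3) = (x - 11)
Now substitute x = 3:
= (3) - (11) = -8

-8


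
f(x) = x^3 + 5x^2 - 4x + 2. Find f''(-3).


First derivative:
f'(x) = 3x^2 + 10x - 4
Second derivative:
f''(x) = 6x + 10
Substitute x = -3:
f''(-3) = 6 * (-3) + 10
= -18 + 10
= -8

-8


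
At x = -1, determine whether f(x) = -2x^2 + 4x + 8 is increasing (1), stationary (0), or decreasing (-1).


Compute f'(x) to determine behavior:
f'(x) = -4x + 4
f'(-1) = -4 * (-1) + 4
= 4 + 4
= 8
Since f'(-1) > 0, the function is increasing (1)

1


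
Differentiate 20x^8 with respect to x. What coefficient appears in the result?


We apply the power rule: d/dx [ax^n] = a*n * x^(n-1)
d/dx [20x^8]
= 20 * 8 * x^(8-1)
= 160x^7
The coefficient is 160

160


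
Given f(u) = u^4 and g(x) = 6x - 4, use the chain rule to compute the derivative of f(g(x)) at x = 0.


Using the chain rule: (f(g(x)))' = f'(g(x)) * g'(x)
First, find g(0):
g(0) = 6 * 0 - 4 = -4
Next, f'(u) = 4u^3
And g'(x) = 6
So f'(g(0)) * g'(0)
= 4 * (-4)^3 * 6
= 4 * (-64) * 6
= -1536

-1536


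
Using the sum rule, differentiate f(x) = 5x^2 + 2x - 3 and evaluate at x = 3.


Differentiate term by term using power and sum rules:
f(x) = 5x^2 + 2x - 3
f'(x) = 10x + 2
Substitute x = 3:
f'(3) = 10 * 3 + 2
= 30 + 2
= 32

32


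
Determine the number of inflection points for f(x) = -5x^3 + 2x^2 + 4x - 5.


Inflection points occur where f''(x) = 0 and concavity changes.
f(x) = -5x^3 + 2x^2 + 4x - 5
f'(x) = -15x^2 + 4x + 4
f''(x) = -30x + 4
Set f''(x) = 0:
-30x + 4 = 0
x = -4 / (-30) = 2/15
Since f''(x) is linear (degree 1), it changes sign at this point.
Therefore there is exactly 1 inflection point.

1


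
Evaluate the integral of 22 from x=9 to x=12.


The integral of a constant k over [a, b] equals k * (b - a).
integral from 9 to 12 of 22 dx
= 22 * (12 - 9)
= 22 * 3
= 66

66


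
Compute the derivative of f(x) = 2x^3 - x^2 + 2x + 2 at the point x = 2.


Differentiate f(x) = 2x^3 - x^2 + 2x + 2 term by term:
f'(x) = 6x^2 - 2x + 2
Substitute x = 2:
f'(2) = 6 * 2^2 - 2 * 2 + 2
= 24 - 4 + 2
= 22

22


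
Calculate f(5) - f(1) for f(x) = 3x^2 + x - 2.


Net change = f(b) - f(a)
f(x) = 3x^2 + x - 2
Compute f(5):
f(5) = 3 * 5^2 + 1 * 5 - 2
= 75 + 5 - 2
= 78
Compute f(1):
f(1) = 3 * 1^2 + 1 * 1 - 2
= 3 + 1 - 2
= 2
Net change = 78 - 2 = 76

76


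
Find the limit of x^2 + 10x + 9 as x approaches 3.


Since polynomials are continuous, we use direct substitution.
lim(x->3) of x^2 + 10x + 9
= 1 * 3^2 + 10 * 3 + 9
= 9 + 30 + 9
= 48

48


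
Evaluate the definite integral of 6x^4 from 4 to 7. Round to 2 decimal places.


Find the antiderivative of 6x^4:
F(x) = 6/5 * x^5
Apply the Fundamental Theorem of Calculus:
F(7) - F(4)
= 6/5 * 7^5 - 6/5 * 4^5
= 6/5 * (16807 - 1024)
= 6/5 * 15783
= 94698/5 = 18939.60

18939.60


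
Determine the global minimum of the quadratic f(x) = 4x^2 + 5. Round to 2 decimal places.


For a quadratic f(x) = ax^2 + bx + c with a > 0, the minimum is at the vertex.
Vertex x-coordinate: x = -b/(2a)
x = -(0) / (2 * 4)
x = 0/8 = 0
Substitute back to find the minimum value:
f(0) = 4 * 0^2 + 0 * 0 + 5
= 0 + 0 + 5
= 5 = 5.00

5.00


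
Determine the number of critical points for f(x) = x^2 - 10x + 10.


Find where f'(x) = 0:
f'(x) = 2x - 10
Set f'(x) = 0:
2x - 10 = 0
x = 10 / 2 = 5
This is a linear equation in x, so there is exactly one solution.
Number of critical points: 1

1


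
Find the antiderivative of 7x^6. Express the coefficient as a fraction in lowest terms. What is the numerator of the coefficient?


Apply the power rule for integration:
integral of ax^n dx = a/(n+1) * x^(n+1) + C
integral of 7x^6 dx
= 7/7 * x^7 + C
= 1 * x^7 + C
The coefficient in lowest terms is 1 = 1/1, so its numerator is 1

1


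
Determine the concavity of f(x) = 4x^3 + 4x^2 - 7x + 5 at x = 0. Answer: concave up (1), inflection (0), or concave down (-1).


Concavity is determined by the sign of f''(x).
f(x) = 4x^3 + 4x^2 - 7x + 5
f'(x) = 12x^2 + 8x - 7
f''(x) = 24x + 8
f''(0) = 24 * 0 + 8
= 0 + 8
= 8
Since f''(0) > 0, the function is concave up (1)

1


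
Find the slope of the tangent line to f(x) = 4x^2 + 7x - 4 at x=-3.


The slope of the tangent line equals f'(x) at the point.
f(x) = 4x^2 + 7x - 4
f'(x) = 8x + 7
At x = -3:
f'(-3) = 8 * (-3) + 7
= -24 + 7
= -17

-17


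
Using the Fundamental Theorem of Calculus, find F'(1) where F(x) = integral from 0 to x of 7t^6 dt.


By the Fundamental Theorem of Calculus (Part 1):
If F(x) = integral from 0 to x of f(t) dt, then F'(x) = f(x)
Here f(t) = 7t^6
So F'(x) = 7x^6
Evaluate at x = 1:
F'(1) = 7 * 1^6
= 7 * 1
= 7

7


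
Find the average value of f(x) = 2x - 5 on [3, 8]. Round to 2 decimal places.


Average value = 1/(b-a) * integral from a to b of f(x) dx
First compute the integral of 2x - 5:
F(x) = x^2 - 5x
F(8) = 1 * 64 - 5 * 8 = 24
F(3) = 1 * 9 - 5 * 3 = -6
Integral = 24 - (-6) = 30
Average = 30 / (8 - 3) = 30 / 5
= 6 = 6.00

6.00


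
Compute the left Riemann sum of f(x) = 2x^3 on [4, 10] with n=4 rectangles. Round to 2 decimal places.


Left Riemann sum uses left endpoints of each subinterval.
Interval: [4, 10], n = 4
dx = (10 - 4) / 4 = 3/2
Left endpoints: [4, 11/2, 7, 17/2]
f values: [128, 1331/4, 686, 4913/4]
Sum = dx * (sum of f values)
= 3/2 * 2375
= 7125/2 = 3562.50

3562.50


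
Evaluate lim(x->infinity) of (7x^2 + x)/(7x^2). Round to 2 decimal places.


For limits at infinity with equal-degree polynomials,
we compare leading coefficients.
Numerator leading term: 7x^2
Denominator leading term: 7x^2
Divide both by x^2:
lim = (7 + 1/x) / (7)
As x -> infinity, the 1/x and 1/x^2 terms vanish:
= 7/7 = 1 = 1.00

1.00


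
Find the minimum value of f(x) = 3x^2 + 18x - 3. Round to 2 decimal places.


For a quadratic f(x) = ax^2 + bx + c with a > 0, the minimum is at the vertex.
Vertex x-coordinate: x = -b/(2a)
x = -(18) / (2 * 3)
x = -18/6 = -3
Substitute back to find the minimum value:
f(-3) = 3 * (-3)^2 + 18 * (-3) - 3
= 27 - 54 - 3
= -30 = -30.00

-30.00


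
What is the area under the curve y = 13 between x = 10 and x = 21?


The area under a constant function y = 13 is a rectangle.
Width = 21 - 10 = 11
Height = 13
Area = width * height
= 11 * 13
= 143

143


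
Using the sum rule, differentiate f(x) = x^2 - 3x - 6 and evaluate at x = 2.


Differentiate term by term using power and sum rules:
f(x) = x^2 - 3x - 6
f'(x) = 2x - 3
Substitute x = 2:
f'(2) = 2 * 2 - 3
= 4 - 3
= 1

1


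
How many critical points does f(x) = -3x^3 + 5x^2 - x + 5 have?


Find where f'(x) = 0:
f(x) = -3x^3 + 5x^2 - x + 5
f'(x) = -9x^2 + 10x - 1
This is a quadratic in x. Use the discriminant to count real roots.
Discriminant = (10)^2 - 4 * (-9) * (-1)
= 100 - 36
= 64
Since discriminant > 0, f'(x) = 0 has 2 real solutions.
Number of critical points: 2

2


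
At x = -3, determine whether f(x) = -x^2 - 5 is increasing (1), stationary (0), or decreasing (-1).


Compute f'(x) to determine behavior:
f'(x) = -2x
f'(-3) = -2 * (-3) + 0
= 6 + 0
= 6
Since f'(-3) > 0, the function is increasing (1)

1


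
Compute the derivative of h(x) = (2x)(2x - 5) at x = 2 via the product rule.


Let u(x) = 2x and v(x) = 2x - 5
u'(x) = 2
v'(x) = 2
Product rule: h'(x) = u'(x)*v(x) + u(x)*v'(x)
= 2 * (2x - 5) + (2x) * 2
At x = 2:
u(2) = 2 * 2 + 0 = 4
v(2) = 2 * 2 - 5 = -1
h'(2) = 2 * (-1) + 4 * 2
= -2 + 8
= 6

6


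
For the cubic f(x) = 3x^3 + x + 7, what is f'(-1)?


Differentiate f(x) = 3x^3 + x + 7 term by term:
f'(x) = 9x^2 + 1
Substitute x = -1:
f'(-1) = 9 * (-1)^2 + 0 * (-1) + 1
= 9 + 0 + 1
= 10

10


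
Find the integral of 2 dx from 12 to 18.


The integral of a constant k over [a, b] equals k * (b - a).
integral from 12 to 18 of 2 dx
= 2 * (18 - 12)
= 2 * 6
= 12

12


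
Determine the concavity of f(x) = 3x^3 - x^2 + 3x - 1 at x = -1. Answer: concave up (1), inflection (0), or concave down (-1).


Concavity is determined by the sign of f''(x).
f(x) = 3x^3 - x^2 + 3x - 1
f'(x) = 9x^2 - 2x + 3
f''(x) = 18x - 2
f''(-1) = 18 * (-1) - 2
= -18 - 2
= -20
Since f''(-1) < 0, the function is concave down (-1)

-1


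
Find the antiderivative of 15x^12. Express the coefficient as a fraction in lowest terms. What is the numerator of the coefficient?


Apply the power rule for integration:
integral of ax^n dx = a/(n+1) * x^(n+1) + C
integral of 15x^12 dx
= 15/13 * x^13 + C
The coefficient in lowest terms is 15/13, and its numerator is 15

15


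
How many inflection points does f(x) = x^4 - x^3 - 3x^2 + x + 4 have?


Inflection points occur where f''(x) = 0 and concavity changes.
f(x) = x^4 - x^3 - 3x^2 + x + 4
f'(x) = 4x^3 - 3x^2 - 6x + 1
f''(x) = 12x^2 - 6x - 6
This is a quadratic in x. Use the discriminant to count real roots.
Discriminant = (-6)^2 - 4 * 12 * (-6)
= 36 - (-288)
= 324
Since discriminant > 0, f''(x) = 0 has 2 distinct real solutions.
A quadratic with two distinct real roots changes sign at each root, so concavity changes at both.
Number of inflection points: 2

2


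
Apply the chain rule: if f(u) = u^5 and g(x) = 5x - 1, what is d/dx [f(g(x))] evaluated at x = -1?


Using the chain rule: (f(g(x)))' = f'(g(x)) * g'(x)
First, find g(-1):
g(-1) = 5 * (-1) - 1 = -6
Next, f'(u) = 5u^4
And g'(x) = 5
So f'(g(-1)) * g'(-1)
= 5 * (-6)^4 * 5
= 5 * 1296 * 5
= 32400

32400


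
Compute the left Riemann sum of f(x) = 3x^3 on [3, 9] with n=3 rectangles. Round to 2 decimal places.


Left Riemann sum uses left endpoints of each subinterval.
Interval: [3, 9], n = 3
dx = (9 - 3) / 3 = 2
Left endpoints: [3, 5, 7]
f values: [81, 375, 1029]
Sum = dx * (sum of f values)
= 2 * 1485
= 2970 = 2970.00

2970.00


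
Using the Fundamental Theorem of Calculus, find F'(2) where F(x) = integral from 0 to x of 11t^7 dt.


By the Fundamental Theorem of Calculus (Part 1):
If F(x) = integral from 0 to x of f(t) dt, then F'(x) = f(x)
Here f(t) = 11t^7
So F'(x) = 11x^7
Evaluate at x = 2:
F'(2) = 11 * 2^7
= 11 * 128
= 1408

1408


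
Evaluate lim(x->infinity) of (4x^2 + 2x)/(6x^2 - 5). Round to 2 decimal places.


For limits at infinity with equal-degree polynomials,
we compare leading coefficients.
Numerator leading term: 4x^2
Denominator leading term: 6x^2
Divide both by x^2:
lim = (4 + 2/x) / (6 - 5/x^2)
As x -> infinity, the 1/x and 1/x^2 terms vanish:
= 4/6 = 2/3 ≈ 0.67

0.67


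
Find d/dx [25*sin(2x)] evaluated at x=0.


Apply the chain rule to differentiate 25*sin(2x):
d/dx [25*sin(2x)]
= 25 * cos(2x) * d/dx(2x)
= 25 * 2 * cos(2x)
= 50 * cos(2x)
Evaluate at x = 0:
= 50 * cos(0)
= 50 * 1
= 50

50


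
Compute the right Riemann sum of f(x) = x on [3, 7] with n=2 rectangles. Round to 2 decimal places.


Right Riemann sum uses right endpoints of each subinterval.
Interval: [3, 7], n = 2
dx = (7 - 3) / 2 = 2
Right endpoints: [5, 7]
f values: [5, 7]
Sum = dx * (sum of f values)
= 2 * 12
= 24 = 24.00

24.00


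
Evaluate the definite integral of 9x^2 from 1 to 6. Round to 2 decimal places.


Find the antiderivative of 9x^2:
F(x) = 9/3 * x^3
Apply the Fundamental Theorem of Calculus:
F(6) - F(1)
= 9/3 * 6^3 - 9/3 * 1^3
= 9/3 * (216 - 1)
= 9/3 * 215
= 645 = 645.00

645.00


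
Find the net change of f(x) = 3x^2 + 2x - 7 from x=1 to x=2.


Net change = f(b) - f(a)
f(x) = 3x^2 + 2x - 7
Compute f(2):
f(2) = 3 * 2^2 + 2 * 2 - 7
= 12 + 4 - 7
= 9
Compute f(1):
f(1) = 3 * 1^2 + 2 * 1 - 7
= 3 + 2 - 7
= -2
Net change = 9 - (-2) = 11

11


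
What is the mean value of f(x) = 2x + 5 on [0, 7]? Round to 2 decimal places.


Average value = 1/(b-a) * integral from a to b of f(x) dx
First compute the integral of 2x + 5:
F(x) = x^2 + 5x
F(7) = 1 * 49 + 5 * 7 = 84
F(0) = 1 * 0 + 5 * 0 = 0
Integral = 84 - 0 = 84
Average = 84 / (7 - 0) = 84 / 7
= 12 = 12.00

12.00


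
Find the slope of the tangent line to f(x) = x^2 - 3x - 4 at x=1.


The slope of the tangent line equals f'(x) at the point.
f(x) = x^2 - 3x - 4
f'(x) = 2x - 3
At x = 1:
f'(1) = 2 * 1 - 3
= 2 - 3
= -1

-1


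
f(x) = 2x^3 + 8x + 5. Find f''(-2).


First derivative:
f'(x) = 6x^2 + 8
Second derivative:
f''(x) = 12x
Substitute x = -2:
f''(-2) = 12 * (-2) + 0
= -24 + 0
= -24

-24


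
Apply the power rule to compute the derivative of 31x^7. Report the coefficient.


We apply the power rule: d/dx [ax^n] = a*n * x^(n-1)
d/dx [31x^7]
= 31 * 7 * x^(7-1)
= 217x^6
The coefficient is 217

217


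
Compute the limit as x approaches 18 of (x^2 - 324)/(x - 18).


Direct substitution gives 0/0, so we factor the numerator.
Factor: (x^2 - 324) = (x - 18)(x + 18)
Cancel the common factor (x - 18):
(x^2 - 324)/(x - 18) = (x + 18)
Now substitute x = 18:
= (18 + 18) = 36

36


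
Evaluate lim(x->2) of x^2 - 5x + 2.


Since polynomials are continuous, we use direct substitution.
lim(x->2) of x^2 - 5x + 2
= 1 * 2^2 - 5 * 2 + 2
= 4 - 10 + 2
= -4

-4


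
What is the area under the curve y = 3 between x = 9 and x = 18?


The area under a constant function y = 3 is a rectangle.
Width = 18 - 9 = 9
Height = 3
Area = width * height
= 9 * 3
= 27

27


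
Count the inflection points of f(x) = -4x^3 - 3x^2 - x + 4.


Inflection points occur where f''(x) = 0 and concavity changes.
f(x) = -4x^3 - 3x^2 - x + 4
f'(x) = -12x^2 - 6x - 1
f''(x) = -24x - 6
Set f''(x) = 0:
-24x - 6 = 0
x = 6 / (-24) = -1/4
Since f''(x) is linear (degree 1), it changes sign at this point.
Therefore there is exactly 1 inflection point.

1


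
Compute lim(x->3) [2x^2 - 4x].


Since polynomials are continuous, we use direct substitution.
lim(x->3) of 2x^2 - 4x
= 2 * 3^2 - 4 * 3 + 0
= 18 - 12 + 0
= 6

6


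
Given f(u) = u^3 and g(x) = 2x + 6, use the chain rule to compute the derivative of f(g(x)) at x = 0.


Using the chain rule: (f(g(x)))' = f'(g(x)) * g'(x)
First, find g(0):
g(0) = 2 * 0 + 6 = 6
Next, f'(u) = 3u^2
And g'(x) = 2
So f'(g(0)) * g'(0)
= 3 * 6^2 * 2
= 3 * 36 * 2
= 216

216


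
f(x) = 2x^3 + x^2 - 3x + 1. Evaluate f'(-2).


Differentiate f(x) = 2x^3 + x^2 - 3x + 1 term by term:
f'(x) = 6x^2 + 2x - 3
Substitute x = -2:
f'(-2) = 6 * (-2)^2 + 2 * (-2) - 3
= 24 - 4 - 3
= 17

17


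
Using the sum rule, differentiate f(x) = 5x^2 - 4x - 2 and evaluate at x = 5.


Differentiate term by term using power and sum rules:
f(x) = 5x^2 - 4x - 2
f'(x) = 10x - 4
Substitute x = 5:
f'(5) = 10 * 5 - 4
= 50 - 4
= 46

46


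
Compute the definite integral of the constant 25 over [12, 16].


The integral of a constant k over [a, b] equals k * (b - a).
integral from 12 to 16 of 25 dx
= 25 * (16 - 12)
= 25 * 4
= 100

100


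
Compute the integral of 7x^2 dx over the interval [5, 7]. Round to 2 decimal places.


Find the antiderivative of 7x^2:
F(x) = 7/3 * x^3
Apply the Fundamental Theorem of Calculus:
F(7) - F(5)
= 7/3 * 7^3 - 7/3 * 5^3
= 7/3 * (343 - 125)
= 7/3 * 218
= 1526/3 ≈ 508.67

508.67


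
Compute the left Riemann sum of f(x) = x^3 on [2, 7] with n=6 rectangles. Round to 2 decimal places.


Left Riemann sum uses left endpoints of each subinterval.
Interval: [2, 7], n = 6
dx = (7 - 2) / 6 = 5/6
Left endpoints: [2, 17/6, 11/3, 9/2, 16/3, 37/6]
f values: [8, 4913/216, 1331/27, 729/8, 4096/27, 50653/216]
Sum = dx * (sum of f values)
= 5/6 * 4459/8
= 22295/48 ≈ 464.48

464.48


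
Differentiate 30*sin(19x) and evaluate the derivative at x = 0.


Apply the chain rule to differentiate 30*sin(19x):
d/dx [30*sin(19x)]
= 30 * cos(19x) * d/dx(19x)
= 30 * 19 * cos(19x)
= 570 * cos(19x)
Evaluate at x = 0:
= 570 * cos(0)
= 570 * 1
= 570

570


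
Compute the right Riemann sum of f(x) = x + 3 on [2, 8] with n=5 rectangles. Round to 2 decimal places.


Right Riemann sum uses right endpoints of each subinterval.
Interval: [2, 8], n = 5
dx = (8 - 2) / 5 = 6/5
Right endpoints: [16/5, 22/5, 28/5, 34/5, 8]
f values: [31/5, 37/5, 43/5, 49/5, 11]
Sum = dx * (sum of f values)
= 6/5 * 43
= 258/5 = 51.60

51.60


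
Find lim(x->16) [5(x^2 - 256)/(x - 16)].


Direct substitution gives 0/0, so we factor the numerator.
Factor: 5(x^2 - 256) = 5 * (x - 16)(x + 16)
Cancel the common factor (x - 16):
5(x^2 - 256)/(x - 16) = 5 * (x + 16)
Now substitute x = 16:
= 5 * (16 + 16) = 160

160


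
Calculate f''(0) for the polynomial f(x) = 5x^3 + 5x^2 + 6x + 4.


First derivative:
f'(x) = 15x^2 + 10x + 6
Second derivative:
f''(x) = 30x + 10
Substitute x = 0:
f''(0) = 30 * 0 + 10
= 0 + 10
= 10

10


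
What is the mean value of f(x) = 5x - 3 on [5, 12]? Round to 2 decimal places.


Average value = 1/(b-a) * integral from a to b of f(x) dx
First compute the integral of 5x - 3:
F(x) = (5/2)x^2 - 3x
F(12) = 5/2 * 144 - 3 * 12 = 324
F(5) = 5/2 * 25 - 3 * 5 = 95/2
Integral = 324 - 95/2 = 553/2
Average = (553/2) / (12 - 5) = (553/2) / 7
= 79/2 = 39.50

39.50


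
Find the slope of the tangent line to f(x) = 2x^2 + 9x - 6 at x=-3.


The slope of the tangent line equals f'(x) at the point.
f(x) = 2x^2 + 9x - 6
f'(x) = 4x + 9
At x = -3:
f'(-3) = 4 * (-3) + 9
= -12 + 9
= -3

-3


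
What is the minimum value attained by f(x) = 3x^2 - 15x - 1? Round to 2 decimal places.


For a quadratic f(x) = ax^2 + bx + c with a > 0, the minimum is at the vertex.
Vertex x-coordinate: x = -b/(2a)
x = -(-15) / (2 * 3)
x = 15/6 = 5/2
Substitute back to find the minimum value:
f(5/2) = 3 * (5/2)^2 - 15 * (5/2) - 1
= 75/4 - 75/2 - 1
= -79/4 = -19.75

-19.75


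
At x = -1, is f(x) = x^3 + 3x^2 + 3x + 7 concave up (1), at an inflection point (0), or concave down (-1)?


Concavity is determined by the sign of f''(x).
f(x) = x^3 + 3x^2 + 3x + 7
f'(x) = 3x^2 + 6x + 3
f''(x) = 6x + 6
f''(-1) = 6 * (-1) + 6
= -6 + 6
= 0
f''(-1) = 0, and f''(x) is linear with nonzero slope 6, so f'' changes sign at x = -1. Hence the function is at an inflection point (0)

0


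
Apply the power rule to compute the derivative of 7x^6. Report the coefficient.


We apply the power rule: d/dx [ax^n] = a*n * x^(n-1)
d/dx [7x^6]
= 7 * 6 * x^(6-1)
= 42x^5
The coefficient is 42

42


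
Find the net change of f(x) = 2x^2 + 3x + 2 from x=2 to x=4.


Net change = f(b) - f(a)
f(x) = 2x^2 + 3x + 2
Compute f(4):
f(4) = 2 * 4^2 + 3 * 4 + 2
= 32 + 12 + 2
= 46
Compute f(2):
f(2) = 2 * 2^2 + 3 * 2 + 2
= 8 + 6 + 2
= 16
Net change = 46 - 16 = 30

30


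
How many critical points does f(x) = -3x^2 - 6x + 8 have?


Find where f'(x) = 0:
f'(x) = -6x - 6
Set f'(x) = 0:
-6x - 6 = 0
x = 6 / (-6) = -1
This is a linear equation in x, so there is exactly one solution.
Number of critical points: 1

1


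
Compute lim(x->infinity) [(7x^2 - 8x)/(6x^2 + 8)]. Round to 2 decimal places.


For limits at infinity with equal-degree polynomials,
we compare leading coefficients.
Numerator leading term: 7x^2
Denominator leading term: 6x^2
Divide both by x^2:
lim = (7 - 8/x) / (6 + 8/x^2)
As x -> infinity, the 1/x and 1/x^2 terms vanish:
= 7/6 ≈ 1.17

1.17


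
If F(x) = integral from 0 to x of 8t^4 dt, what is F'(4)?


By the Fundamental Theorem of Calculus (Part 1):
If F(x) = integral from 0 to x of f(t) dt, then F'(x) = f(x)
Here f(t) = 8t^4
So F'(x) = 8x^4
Evaluate at x = 4:
F'(4) = 8 * 4^4
= 8 * 256
= 2048

2048


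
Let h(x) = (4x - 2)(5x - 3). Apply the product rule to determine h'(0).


Let u(x) = 4x - 2 and v(x) = 5x - 3
u'(x) = 4
v'(x) = 5
Product rule: h'(x) = u'(x)*v(x) + u(x)*v'(x)
= 4 * (5x - 3) + (4x - 2) * 5
At x = 0:
u(0) = 4 * 0 - 2 = -2
v(0) = 5 * 0 - 3 = -3
h'(0) = 4 * (-3) + (-2) * 5
= -12 - 10
= -22

-22


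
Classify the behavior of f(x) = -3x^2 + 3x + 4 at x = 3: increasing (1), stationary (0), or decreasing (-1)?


Compute f'(x) to determine behavior:
f'(x) = -6x + 3
f'(3) = -6 * 3 + 3
= -18 + 3
= -15
Since f'(3) < 0, the function is decreasing (-1)

-1


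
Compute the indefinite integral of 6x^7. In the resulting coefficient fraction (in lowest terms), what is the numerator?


Apply the power rule for integration:
integral of ax^n dx = a/(n+1) * x^(n+1) + C
integral of 6x^7 dx
= 6/8 * x^8 + C
= 3/4 * x^8 + C
The coefficient in lowest terms is 3/4, and its numerator is 3

3


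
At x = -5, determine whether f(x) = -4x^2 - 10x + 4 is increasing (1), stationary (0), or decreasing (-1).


Compute f'(x) to determine behavior:
f'(x) = -8x - 10
f'(-5) = -8 * (-5) - 10
= 40 - 10
= 30
Since f'(-5) > 0, the function is increasing (1)

1


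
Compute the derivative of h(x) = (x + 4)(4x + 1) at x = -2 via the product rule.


Let u(x) = x + 4 and v(x) = 4x + 1
u'(x) = 1
v'(x) = 4
Product rule: h'(x) = u'(x)*v(x) + u(x)*v'(x)
= 1 * (4x + 1) + (x + 4) * 4
At x = -2:
u(-2) = 1 * (-2) + 4 = 2
v(-2) = 4 * (-2) + 1 = -7
h'(-2) = 1 * (-7) + 2 * 4
= -7 + 8
= 1

1


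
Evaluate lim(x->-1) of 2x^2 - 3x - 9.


Since polynomials are continuous, we use direct substitution.
lim(x->-1) of 2x^2 - 3x - 9
= 2 * (-1)^2 - 3 * (-1) - 9
= 2 + 3 - 9
= -4

-4


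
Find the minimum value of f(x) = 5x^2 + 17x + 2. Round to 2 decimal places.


For a quadratic f(x) = ax^2 + bx + c with a > 0, the minimum is at the vertex.
Vertex x-coordinate: x = -b/(2a)
x = -(17) / (2 * 5)
x = -17/10
Substitute back to find the minimum value:
f(-17/10) = 5 * (-17/10)^2 + 17 * (-17/10) + 2
= 289/20 - 289/10 + 2
= -249/20 = -12.45

-12.45


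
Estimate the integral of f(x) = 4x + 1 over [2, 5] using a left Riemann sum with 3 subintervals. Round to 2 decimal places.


Left Riemann sum uses left endpoints of each subinterval.
Interval: [2, 5], n = 3
dx = (5 - 2) / 3 = 1
Left endpoints: [2, 3, 4]
f values: [9, 13, 17]
Sum = dx * (sum of f values)
= 1 * 39
= 39 = 39.00

39.00


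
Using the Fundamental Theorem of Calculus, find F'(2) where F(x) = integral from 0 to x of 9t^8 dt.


By the Fundamental Theorem of Calculus (Part 1):
If F(x) = integral from 0 to x of f(t) dt, then F'(x) = f(x)
Here f(t) = 9t^8
So F'(x) = 9x^8
Evaluate at x = 2:
F'(2) = 9 * 2^8
= 9 * 256
= 2304

2304


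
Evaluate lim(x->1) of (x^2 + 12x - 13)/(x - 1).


Direct substitution gives 0/0, so we factor the numerator.
Factor: (x^2 + 12x - 13) = (x - 1)(x + 13)
Cancel the common factor (x - 1):
(x^2 + 12x - 13)/(x - 1) = (x + 13)
Now substitute x = 1:
= (1) - (-13) = 14

14


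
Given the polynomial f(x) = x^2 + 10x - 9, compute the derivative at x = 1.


Differentiate term by term using power and sum rules:
f(x) = x^2 + 10x - 9
f'(x) = 2x + 10
Substitute x = 1:
f'(1) = 2 * 1 + 10
= 2 + 10
= 12

12


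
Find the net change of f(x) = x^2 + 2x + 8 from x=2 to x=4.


Net change = f(b) - f(a)
f(x) = x^2 + 2x + 8
Compute f(4):
f(4) = 1 * 4^2 + 2 * 4 + 8
= 16 + 8 + 8
= 32
Compute f(2):
f(2) = 1 * 2^2 + 2 * 2 + 8
= 4 + 4 + 8
= 16
Net change = 32 - 16 = 16

16


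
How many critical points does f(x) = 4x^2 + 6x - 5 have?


Find where f'(x) = 0:
f'(x) = 8x + 6
Set f'(x) = 0:
8x + 6 = 0
x = -6 / 8 = -3/4
This is a linear equation in x, so there is exactly one solution.
Number of critical points: 1

1


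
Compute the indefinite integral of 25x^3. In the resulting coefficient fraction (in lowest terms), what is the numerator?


Apply the power rule for integration:
integral of ax^n dx = a/(n+1) * x^(n+1) + C
integral of 25x^3 dx
= 25/4 * x^4 + C
The coefficient in lowest terms is 25/4, and its numerator is 25

25


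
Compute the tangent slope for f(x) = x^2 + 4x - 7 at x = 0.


The slope of the tangent line equals f'(x) at the point.
f(x) = x^2 + 4x - 7
f'(x) = 2x + 4
At x = 0:
f'(0) = 2 * 0 + 4
= 0 + 4
= 4

4


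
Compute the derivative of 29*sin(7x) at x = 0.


Apply the chain rule to differentiate 29*sin(7x):
d/dx [29*sin(7x)]
= 29 * cos(7x) * d/dx(7x)
= 29 * 7 * cos(7x)
= 203 * cos(7x)
Evaluate at x = 0:
= 203 * cos(0)
= 203 * 1
= 203

203


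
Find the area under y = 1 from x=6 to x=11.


The area under a constant function y = 1 is a rectangle.
Width = 11 - 6 = 5
Height = 1
Area = width * height
= 5 * 1
= 5

5


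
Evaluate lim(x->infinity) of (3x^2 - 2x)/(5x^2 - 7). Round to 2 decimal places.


For limits at infinity with equal-degree polynomials,
we compare leading coefficients.
Numerator leading term: 3x^2
Denominator leading term: 5x^2
Divide both by x^2:
lim = (3 - 2/x) / (5 - 7/x^2)
As x -> infinity, the 1/x and 1/x^2 terms vanish:
= 3/5 = 0.60

0.60


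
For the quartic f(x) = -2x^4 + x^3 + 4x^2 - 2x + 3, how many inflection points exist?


Inflection points occur where f''(x) = 0 and concavity changes.
f(x) = -2x^4 + x^3 + 4x^2 - 2x + 3
f'(x) = -8x^3 + 3x^2 + 8x - 2
f''(x) = -24x^2 + 6x + 8
This is a quadratic in x. Use the discriminant to count real roots.
Discriminant = (6)^2 - 4 * (-24) * 8
= 36 - (-768)
= 804
Since discriminant > 0, f''(x) = 0 has 2 distinct real solutions.
A quadratic with two distinct real roots changes sign at each root, so concavity changes at both.
Number of inflection points: 2

2


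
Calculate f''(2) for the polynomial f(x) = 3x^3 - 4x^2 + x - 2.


First derivative:
f'(x) = 9x^2 - 8x + 1
Second derivative:
f''(x) = 18x - 8
Substitute x = 2:
f''(2) = 18 * 2 - 8
= 36 - 8
= 28

28


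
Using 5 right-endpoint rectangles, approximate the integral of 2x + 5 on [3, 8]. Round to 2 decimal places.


Right Riemann sum uses right endpoints of each subinterval.
Interval: [3, 8], n = 5
dx = (8 - 3) / 5 = 1
Right endpoints: [4, 5, 6, 7, 8]
f values: [13, 15, 17, 19, 21]
Sum = dx * (sum of f values)
= 1 * 85
= 85 = 85.00

85.00


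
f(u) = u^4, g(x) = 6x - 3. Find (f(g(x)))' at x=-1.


Using the chain rule: (f(g(x)))' = f'(g(x)) * g'(x)
First, find g(-1):
g(-1) = 6 * (-1) - 3 = -9
Next, f'(u) = 4u^3
And g'(x) = 6
So f'(g(-1)) * g'(-1)
= 4 * (-9)^3 * 6
= 4 * (-729) * 6
= -17496

-17496


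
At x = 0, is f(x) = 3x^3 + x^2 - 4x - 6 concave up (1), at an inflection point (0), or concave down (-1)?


Concavity is determined by the sign of f''(x).
f(x) = 3x^3 + x^2 - 4x - 6
f'(x) = 9x^2 + 2x - 4
f''(x) = 18x + 2
f''(0) = 18 * 0 + 2
= 0 + 2
= 2
Since f''(0) > 0, the function is concave up (1)

1


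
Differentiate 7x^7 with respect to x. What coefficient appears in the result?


We apply the power rule: d/dx [ax^n] = a*n * x^(n-1)
d/dx [7x^7]
= 7 * 7 * x^(7-1)
= 49x^6
The coefficient is 49

49


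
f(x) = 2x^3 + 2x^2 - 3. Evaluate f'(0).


Differentiate f(x) = 2x^3 + 2x^2 - 3 term by term:
f'(x) = 6x^2 + 4x
Substitute x = 0:
f'(0) = 6 * 0^2 + 4 * 0 + 0
= 0 + 0 + 0
= 0

0


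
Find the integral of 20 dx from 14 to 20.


The integral of a constant k over [a, b] equals k * (b - a).
integral from 14 to 20 of 20 dx
= 20 * (20 - 14)
= 20 * 6
= 120

120


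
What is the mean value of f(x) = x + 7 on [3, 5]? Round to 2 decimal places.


Average value = 1/(b-a) * integral from a to b of f(x) dx
First compute the integral of x + 7:
F(x) = (1/2)x^2 + 7x
F(5) = 1/2 * 25 + 7 * 5 = 95/2
F(3) = 1/2 * 9 + 7 * 3 = 51/2
Integral = 95/2 - 51/2 = 22
Average = 22 / (5 - 3) = 22 / 2
= 11 = 11.00

11.00


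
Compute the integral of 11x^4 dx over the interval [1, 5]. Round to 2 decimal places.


Find the antiderivative of 11x^4:
F(x) = 11/5 * x^5
Apply the Fundamental Theorem of Calculus:
F(5) - F(1)
= 11/5 * 5^5 - 11/5 * 1^5
= 11/5 * (3125 - 1)
= 11/5 * 3124
= 34364/5 = 6872.80

6872.80


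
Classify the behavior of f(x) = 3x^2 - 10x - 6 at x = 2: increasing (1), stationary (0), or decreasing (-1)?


Compute f'(x) to determine behavior:
f'(x) = 6x - 10
f'(2) = 6 * 2 - 10
= 12 - 10
= 2
Since f'(2) > 0, the function is increasing (1)

1


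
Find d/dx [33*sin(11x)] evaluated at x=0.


Apply the chain rule to differentiate 33*sin(11x):
d/dx [33*sin(11x)]
= 33 * cos(11x) * d/dx(11x)
= 33 * 11 * cos(11x)
= 363 * cos(11x)
Evaluate at x = 0:
= 363 * cos(0)
= 363 * 1
= 363

363


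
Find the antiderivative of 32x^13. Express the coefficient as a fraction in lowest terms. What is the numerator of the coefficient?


Apply the power rule for integration:
integral of ax^n dx = a/(n+1) * x^(n+1) + C
integral of 32x^13 dx
= 32/14 * x^14 + C
= 16/7 * x^14 + C
The coefficient in lowest terms is 16/7, and its numerator is 16

16


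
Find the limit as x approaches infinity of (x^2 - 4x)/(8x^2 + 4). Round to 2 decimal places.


For limits at infinity with equal-degree polynomials,
we compare leading coefficients.
Numerator leading term: x^2
Denominator leading term: 8x^2
Divide both by x^2:
lim = (1 - 4/x) / (8 + 4/x^2)
As x -> infinity, the 1/x and 1/x^2 terms vanish:
= 1/8 ≈ 0.13

0.13


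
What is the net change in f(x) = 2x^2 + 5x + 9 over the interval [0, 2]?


Net change = f(b) - f(a)
f(x) = 2x^2 + 5x + 9
Compute f(2):
f(2) = 2 * 2^2 + 5 * 2 + 9
= 8 + 10 + 9
= 27
Compute f(0):
f(0) = 2 * 0^2 + 5 * 0 + 9
= 0 + 0 + 9
= 9
Net change = 27 - 9 = 18

18


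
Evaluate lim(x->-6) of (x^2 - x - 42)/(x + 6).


Direct substitution gives 0/0, so we factor the numerator.
Factor: (x^2 - x - 42) = (x + 6)(x - 7)
Cancel the common factor (x + 6):
(x^2 - x - 42)/(x + 6) = (x - 7)
Now substitute x = -6:
= (-6) - (7) = -13

-13


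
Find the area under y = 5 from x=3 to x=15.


The area under a constant function y = 5 is a rectangle.
Width = 15 - 3 = 12
Height = 5
Area = width * height
= 12 * 5
= 60

60


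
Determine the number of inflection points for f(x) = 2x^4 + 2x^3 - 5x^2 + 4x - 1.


Inflection points occur where f''(x) = 0 and concavity changes.
f(x) = 2x^4 + 2x^3 - 5x^2 + 4x - 1
f'(x) = 8x^3 + 6x^2 - 10x + 4
f''(x) = 24x^2 + 12x - 10
This is a quadratic in x. Use the discriminant to count real roots.
Discriminant = (12)^2 - 4 * 24 * (-10)
= 144 - (-960)
= 1104
Since discriminant > 0, f''(x) = 0 has 2 distinct real solutions.
A quadratic with two distinct real roots changes sign at each root, so concavity changes at both.
Number of inflection points: 2

2


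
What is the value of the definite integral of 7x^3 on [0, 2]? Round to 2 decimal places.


Find the antiderivative of 7x^3:
F(x) = 7/4 * x^4
Apply the Fundamental Theorem of Calculus:
F(2) - F(0)
= 7/4 * 2^4 - 7/4 * 0^4
= 7/4 * (16 - 0)
= 7/4 * 16
= 28 = 28.00

28.00


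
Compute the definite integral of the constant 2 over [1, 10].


The integral of a constant k over [a, b] equals k * (b - a).
integral from 1 to 10 of 2 dx
= 2 * (10 - 1)
= 2 * 9
= 18

18


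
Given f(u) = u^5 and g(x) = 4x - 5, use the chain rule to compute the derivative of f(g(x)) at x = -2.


Using the chain rule: (f(g(x)))' = f'(g(x)) * g'(x)
First, find g(-2):
g(-2) = 4 * (-2) - 5 = -13
Next, f'(u) = 5u^4
And g'(x) = 4
So f'(g(-2)) * g'(-2)
= 5 * (-13)^4 * 4
= 5 * 28561 * 4
= 571220

571220


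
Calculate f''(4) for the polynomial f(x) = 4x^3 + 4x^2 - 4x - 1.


First derivative:
f'(x) = 12x^2 + 8x - 4
Second derivative:
f''(x) = 24x + 8
Substitute x = 4:
f''(4) = 24 * 4 + 8
= 96 + 8
= 104

104


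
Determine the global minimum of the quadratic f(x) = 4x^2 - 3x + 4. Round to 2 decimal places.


For a quadratic f(x) = ax^2 + bx + c with a > 0, the minimum is at the vertex.
Vertex x-coordinate: x = -b/(2a)
x = -(-3) / (2 * 4)
x = 3/8
Substitute back to find the minimum value:
f(3/8) = 4 * (3/8)^2 - 3 * (3/8) + 4
= 9/16 - 9/8 + 4
= 55/16 ≈ 3.44

3.44


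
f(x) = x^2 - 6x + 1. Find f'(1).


Differentiate term by term using power and sum rules:
f(x) = x^2 - 6x + 1
f'(x) = 2x - 6
Substitute x = 1:
f'(1) = 2 * 1 - 6
= 2 - 6
= -4

-4


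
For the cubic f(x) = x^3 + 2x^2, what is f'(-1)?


Differentiate f(x) = x^3 + 2x^2 term by term:
f'(x) = 3x^2 + 4x
Substitute x = -1:
f'(-1) = 3 * (-1)^2 + 4 * (-1) + 0
= 3 - 4 + 0
= -1

-1


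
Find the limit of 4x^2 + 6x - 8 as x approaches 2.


Since polynomials are continuous, we use direct substitution.
lim(x->2) of 4x^2 + 6x - 8
= 4 * 2^2 + 6 * 2 - 8
= 16 + 12 - 8
= 20

20


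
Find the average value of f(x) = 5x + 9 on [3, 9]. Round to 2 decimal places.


Average value = 1/(b-a) * integral from a to b of f(x) dx
First compute the integral of 5x + 9:
F(x) = (5/2)x^2 + 9x
F(9) = 5/2 * 81 + 9 * 9 = 567/2
F(3) = 5/2 * 9 + 9 * 3 = 99/2
Integral = 567/2 - 99/2 = 234
Average = 234 / (9 - 3) = 234 / 6
= 39 = 39.00

39.00
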